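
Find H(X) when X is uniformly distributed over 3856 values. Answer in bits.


H = log2(n) = log2(3856) = 11.9129

11.9129 bits


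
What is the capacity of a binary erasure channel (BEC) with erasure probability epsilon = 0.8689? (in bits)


C = 1 - epsilon = 1 - 0.8689 = 0.1311

0.1311 bits


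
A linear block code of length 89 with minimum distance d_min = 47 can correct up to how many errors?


Correction capability = floor((d-1)/2) = floor((47-1)/2) = 23

23 errors


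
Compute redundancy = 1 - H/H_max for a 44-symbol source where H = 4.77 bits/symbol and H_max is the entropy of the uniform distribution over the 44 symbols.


H_max = log2(K) = log2(44) = 5.4594 bits/symbol. Redundancy = 1 - H/H_max = 1 - 4.77/5.4594 = 1 - 0.8737 = 0.1263

0.1263


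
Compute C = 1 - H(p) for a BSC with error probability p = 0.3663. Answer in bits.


H(p) = -p*log2(p) - (1-p)*log2(1-p) = -0.3663*log2(0.3663) - 0.6337*log2(0.6337) = 0.530733 + 0.417056 = 0.9478. C = 1 - H(p) = 1 - 0.9478 = 0.0522

0.0522 bits


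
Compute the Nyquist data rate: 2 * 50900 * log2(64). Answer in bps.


Rate = 2 * B * log2(M) = 2 * 50900 * 6.0 = 610800.0

610800.0 bps


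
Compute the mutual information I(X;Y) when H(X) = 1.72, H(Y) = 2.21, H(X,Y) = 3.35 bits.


I(X;Y) = H(X) + H(Y) - H(X,Y) = 1.72 + 2.21 - 3.35 = 0.58

0.58 bits


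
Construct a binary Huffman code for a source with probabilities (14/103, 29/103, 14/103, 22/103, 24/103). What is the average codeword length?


Huffman construction (repeatedly merge the two least-probable nodes; each merge adds 1 bit to every symbol beneath it): 14/103 + 14/103 = 28/103; 22/103 + 24/103 = 46/103; 28/103 + 29/103 = 57/103; 46/103 + 57/103 = 1. Resulting codeword lengths (in the order the probabilities were given): (3, 2, 3, 2, 2). L_avg = sum(p_i * l_i) = 14/103*3 + 29/103*2 + 14/103*3 + 22/103*2 + 24/103*2 = 234/103 = 2.2718

2.2718 bits


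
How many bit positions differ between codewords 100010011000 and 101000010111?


Count differing positions: . . ^ . ^ . . . ^ ^ ^ ^ = 6 differences

6


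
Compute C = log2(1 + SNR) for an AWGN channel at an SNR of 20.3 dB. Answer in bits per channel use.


SNR_linear = 10^(20.3/10) = 107.1519; C = log2(1 + SNR_linear) = log2(1 + 107.1519) = 6.7569

6.7569 bits/channel use


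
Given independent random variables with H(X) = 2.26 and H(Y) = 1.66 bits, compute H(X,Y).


For independent variables, H(X,Y) = H(X) + H(Y) = 2.26 + 1.66 = 3.92

3.92 bits


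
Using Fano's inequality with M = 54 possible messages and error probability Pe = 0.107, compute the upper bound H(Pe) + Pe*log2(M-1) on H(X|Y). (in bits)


H(Pe) = -Pe*log2(Pe) - (1-Pe)*log2(1-Pe) = -0.107*log2(0.107) - 0.893*log2(0.893) = 0.345002 + 0.145798 = 0.4908. Pe*log2(M-1) = 0.107*log2(53) = 0.612887. Bound = H(Pe) + Pe*log2(M-1) = 0.345002 + 0.145798 + 0.612887 = 1.1037

1.1037 bits


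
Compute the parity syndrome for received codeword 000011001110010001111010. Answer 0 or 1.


Syndrome = XOR of all bits = 0 XOR 0 XOR 0 XOR 0 XOR 1 XOR 1 XOR 0 XOR 0 XOR 1 XOR 1 XOR 1 XOR 0 XOR 0 XOR 1 XOR 0 XOR 0 XOR 0 XOR 1 XOR 1 XOR 1 XOR 1 XOR 0 XOR 1 XOR 0 = 1

1


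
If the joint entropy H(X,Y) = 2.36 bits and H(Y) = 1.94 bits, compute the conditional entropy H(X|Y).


H(X|Y) = H(X,Y) - H(Y) = 2.36 - 1.94 = 0.42

0.42 bits


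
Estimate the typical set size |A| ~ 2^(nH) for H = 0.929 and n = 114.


log2|A_typical| = nH = 114 * 0.929 = 105.906, so |A_typical| ~ 2^105.906 = 7.601e+31

7.601e+31


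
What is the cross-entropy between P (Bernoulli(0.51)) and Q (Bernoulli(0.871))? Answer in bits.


H(P,Q) = -p*log2(q) - (1-p)*log2(1-q). -0.51*log2(0.871) = 0.101620; -0.49*log2(0.129) = 1.447733. H(P,Q) = 0.101620 + 1.447733 = 1.5494

1.5494 bits


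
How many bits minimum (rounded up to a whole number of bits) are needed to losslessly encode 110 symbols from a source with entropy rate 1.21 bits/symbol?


Minimum bits >= n * H = 110 * 1.21 = 133.1, rounded up to a whole number of bits = 134

134 bits


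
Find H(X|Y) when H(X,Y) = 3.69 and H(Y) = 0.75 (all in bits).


H(X|Y) = H(X,Y) - H(Y) = 3.69 - 0.75 = 2.94

2.94 bits


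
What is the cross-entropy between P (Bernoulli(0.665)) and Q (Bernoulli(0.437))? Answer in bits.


H(P,Q) = -p*log2(q) - (1-p)*log2(1-q). -0.665*log2(0.437) = 0.794206; -0.335*log2(0.563) = 0.277646. H(P,Q) = 0.794206 + 0.277646 = 1.0719

1.0719 bits


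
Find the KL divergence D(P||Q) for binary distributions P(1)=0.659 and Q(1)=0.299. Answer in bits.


KL = p*log2(p/q) + (1-p)*log2((1-p)/(1-q)) = 0.659*log2(0.659/0.299) + 0.341*log2(0.341/0.701) = 0.3968

0.3968 bits


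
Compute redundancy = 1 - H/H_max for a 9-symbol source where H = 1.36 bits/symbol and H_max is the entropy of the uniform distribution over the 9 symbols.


H_max = log2(K) = log2(9) = 3.1699 bits/symbol. Redundancy = 1 - H/H_max = 1 - 1.36/3.1699 = 1 - 0.429 = 0.571

0.571


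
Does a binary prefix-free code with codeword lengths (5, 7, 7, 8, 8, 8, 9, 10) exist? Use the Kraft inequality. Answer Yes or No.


Kraft sum = sum(2^(-l_i)) = 0.0615, need <= 1. Result: satisfied (a binary prefix-free code with these lengths exists)

Yes


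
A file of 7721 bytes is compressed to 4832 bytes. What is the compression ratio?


Ratio = original / compressed = 7721 / 4832 = 1.5979

1.5979


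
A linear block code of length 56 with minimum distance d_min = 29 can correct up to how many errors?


Correction capability = floor((d-1)/2) = floor((29-1)/2) = 14

14 errors


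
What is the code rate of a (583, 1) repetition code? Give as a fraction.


Rate = k/n = 1/583

1/583


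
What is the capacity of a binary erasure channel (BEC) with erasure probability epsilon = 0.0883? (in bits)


C = 1 - epsilon = 1 - 0.0883 = 0.9117

0.9117 bits


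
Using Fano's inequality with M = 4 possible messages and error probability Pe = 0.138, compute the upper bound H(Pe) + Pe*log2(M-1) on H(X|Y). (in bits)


H(Pe) = -Pe*log2(Pe) - (1-Pe)*log2(1-Pe) = -0.138*log2(0.138) - 0.862*log2(0.862) = 0.394302 + 0.184675 = 0.579. Pe*log2(M-1) = 0.138*log2(3) = 0.218725. Bound = H(Pe) + Pe*log2(M-1) = 0.394302 + 0.184675 + 0.218725 = 0.7977

0.7977 bits


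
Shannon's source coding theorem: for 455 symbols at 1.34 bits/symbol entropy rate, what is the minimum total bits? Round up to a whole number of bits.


Minimum bits >= n * H = 455 * 1.34 = 609.7, rounded up to a whole number of bits = 610

610 bits


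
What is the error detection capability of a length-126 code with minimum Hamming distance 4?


Detection capability = d_min - 1 = 4 - 1 = 3

3 errors


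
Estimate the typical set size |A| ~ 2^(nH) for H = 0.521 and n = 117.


log2|A_typical| = nH = 117 * 0.521 = 60.957, so |A_typical| ~ 2^60.957 = 2.238e+18

2.238e+18


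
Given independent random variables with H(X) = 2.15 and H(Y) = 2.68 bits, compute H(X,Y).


For independent variables, H(X,Y) = H(X) + H(Y) = 2.15 + 2.68 = 4.83

4.83 bits


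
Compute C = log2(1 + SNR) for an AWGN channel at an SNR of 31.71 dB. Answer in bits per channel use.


SNR_linear = 10^(31.71/10) = 1482.5181; C = log2(1 + SNR_linear) = log2(1 + 1482.5181) = 10.5348

10.5348 bits/channel use


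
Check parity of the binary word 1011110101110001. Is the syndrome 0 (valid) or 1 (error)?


Syndrome = XOR of all bits = 1 XOR 0 XOR 1 XOR 1 XOR 1 XOR 1 XOR 0 XOR 1 XOR 0 XOR 1 XOR 1 XOR 1 XOR 0 XOR 0 XOR 0 XOR 1 = 0

0


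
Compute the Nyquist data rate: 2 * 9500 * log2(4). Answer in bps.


Rate = 2 * B * log2(M) = 2 * 9500 * 2.0 = 38000.0

38000.0 bps


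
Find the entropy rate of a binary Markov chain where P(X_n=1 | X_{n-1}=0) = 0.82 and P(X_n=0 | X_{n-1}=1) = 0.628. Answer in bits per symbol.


Stationary distribution: pi_0 = p10/(p01+p10) = 0.4337, pi_1 = 0.5663. Entropy rate H' = pi_0*H(p01) + pi_1*H(p10) = 0.4337*0.6801 + 0.5663*0.9522 = 0.8342

0.8342 bits/symbol


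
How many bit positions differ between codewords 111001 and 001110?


Count differing positions: ^ ^ . ^ ^ ^ = 5 differences

5


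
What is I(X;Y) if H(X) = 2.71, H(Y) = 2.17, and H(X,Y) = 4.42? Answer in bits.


I(X;Y) = H(X) + H(Y) - H(X,Y) = 2.71 + 2.17 - 4.42 = 0.46

0.46 bits


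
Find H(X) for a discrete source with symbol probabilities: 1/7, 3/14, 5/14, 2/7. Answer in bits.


H = -sum(p_i * log2(p_i)). Terms: -(1/7)*log2(1/7) = 0.401051; -(3/14)*log2(3/14) = 0.476227; -(5/14)*log2(5/14) = 0.530510; -(2/7)*log2(2/7) = 0.516387. H = 0.401051 + 0.476227 + 0.530510 + 0.516387 = 1.9242

1.9242 bits


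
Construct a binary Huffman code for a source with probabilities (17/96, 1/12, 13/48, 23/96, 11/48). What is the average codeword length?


Huffman construction (repeatedly merge the two least-probable nodes; each merge adds 1 bit to every symbol beneath it): 1/12 + 17/96 = 25/96; 11/48 + 23/96 = 15/32; 25/96 + 13/48 = 17/32; 15/32 + 17/32 = 1. Resulting codeword lengths (in the order the probabilities were given): (3, 3, 2, 2, 2). L_avg = sum(p_i * l_i) = 17/96*3 + 1/12*3 + 13/48*2 + 23/96*2 + 11/48*2 = 217/96 = 2.2604

2.2604 bits


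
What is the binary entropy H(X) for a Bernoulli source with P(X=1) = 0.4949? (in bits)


H = -p*log2(p) - (1-p)*log2(1-p). -0.4949*log2(0.4949) = 0.502220; -0.5051*log2(0.5051) = 0.497705. H = 0.502220 + 0.497705 = 0.9999

0.9999 bits


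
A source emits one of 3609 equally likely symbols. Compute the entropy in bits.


H = log2(n) = log2(3609) = 11.8174

11.8174 bits


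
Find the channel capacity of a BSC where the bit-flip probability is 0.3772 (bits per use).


H(p) = -p*log2(p) - (1-p)*log2(1-p) = -0.3772*log2(0.3772) - 0.6228*log2(0.6228) = 0.530569 + 0.425472 = 0.956. C = 1 - H(p) = 1 - 0.956 = 0.044

0.044 bits


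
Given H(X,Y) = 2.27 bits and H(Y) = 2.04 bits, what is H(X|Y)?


H(X|Y) = H(X,Y) - H(Y) = 2.27 - 2.04 = 0.23

0.23 bits


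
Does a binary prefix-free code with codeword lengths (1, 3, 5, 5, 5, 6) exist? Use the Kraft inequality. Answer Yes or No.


Kraft sum = sum(2^(-l_i)) = 0.7344, need <= 1. Result: satisfied (a binary prefix-free code with these lengths exists)

Yes


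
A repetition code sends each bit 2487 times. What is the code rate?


Rate = k/n = 1/2487

1/2487


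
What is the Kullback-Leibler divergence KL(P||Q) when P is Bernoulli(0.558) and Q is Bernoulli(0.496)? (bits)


KL = p*log2(p/q) + (1-p)*log2((1-p)/(1-q)) = 0.558*log2(0.558/0.496) + 0.442*log2(0.442/0.504) = 0.0111

0.0111 bits


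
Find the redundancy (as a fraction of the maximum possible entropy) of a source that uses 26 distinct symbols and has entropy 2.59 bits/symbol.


H_max = log2(K) = log2(26) = 4.7004 bits/symbol. Redundancy = 1 - H/H_max = 1 - 2.59/4.7004 = 1 - 0.551 = 0.449

0.449


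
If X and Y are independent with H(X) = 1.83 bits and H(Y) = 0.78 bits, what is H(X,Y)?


For independent variables, H(X,Y) = H(X) + H(Y) = 1.83 + 0.78 = 2.61

2.61 bits


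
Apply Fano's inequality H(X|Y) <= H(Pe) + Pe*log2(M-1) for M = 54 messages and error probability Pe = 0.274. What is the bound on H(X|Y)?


H(Pe) = -Pe*log2(Pe) - (1-Pe)*log2(1-Pe) = -0.274*log2(0.274) - 0.726*log2(0.726) = 0.511764 + 0.335382 = 0.8471. Pe*log2(M-1) = 0.274*log2(53) = 1.569450. Bound = H(Pe) + Pe*log2(M-1) = 0.511764 + 0.335382 + 1.569450 = 2.4166

2.4166 bits


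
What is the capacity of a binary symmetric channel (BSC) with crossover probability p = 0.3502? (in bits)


H(p) = -p*log2(p) - (1-p)*log2(1-p) = -0.3502*log2(0.3502) - 0.6498*log2(0.6498) = 0.530115 + 0.404132 = 0.9342. C = 1 - H(p) = 1 - 0.9342 = 0.0658

0.0658 bits


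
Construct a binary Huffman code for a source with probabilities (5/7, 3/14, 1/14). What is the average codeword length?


Huffman construction (repeatedly merge the two least-probable nodes; each merge adds 1 bit to every symbol beneath it): 1/14 + 3/14 = 2/7; 2/7 + 5/7 = 1. Resulting codeword lengths (in the order the probabilities were given): (1, 2, 2). L_avg = sum(p_i * l_i) = 5/7*1 + 3/14*2 + 1/14*2 = 9/7 = 1.2857

1.2857 bits


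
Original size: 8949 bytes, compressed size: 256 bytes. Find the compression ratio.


Ratio = original / compressed = 8949 / 256 = 34.957

34.957


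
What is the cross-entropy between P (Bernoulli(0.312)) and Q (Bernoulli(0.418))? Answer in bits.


H(P,Q) = -p*log2(q) - (1-p)*log2(1-q). -0.312*log2(0.418) = 0.392629; -0.688*log2(0.582) = 0.537265. H(P,Q) = 0.392629 + 0.537265 = 0.9299

0.9299 bits


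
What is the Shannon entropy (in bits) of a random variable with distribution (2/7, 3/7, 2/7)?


H = -sum(p_i * log2(p_i)). Terms: -(2/7)*log2(2/7) = 0.516387; -(3/7)*log2(3/7) = 0.523882; -(2/7)*log2(2/7) = 0.516387. H = 0.516387 + 0.523882 + 0.516387 = 1.5567

1.5567 bits


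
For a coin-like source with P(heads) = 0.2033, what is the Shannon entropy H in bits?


H = -p*log2(p) - (1-p)*log2(1-p). -0.2033*log2(0.2033) = 0.467248; -0.7967*log2(0.7967) = 0.261231. H = 0.467248 + 0.261231 = 0.7285

0.7285 bits


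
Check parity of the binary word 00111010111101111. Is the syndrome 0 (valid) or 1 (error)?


Syndrome = XOR of all bits = 0 XOR 0 XOR 1 XOR 1 XOR 1 XOR 0 XOR 1 XOR 0 XOR 1 XOR 1 XOR 1 XOR 1 XOR 0 XOR 1 XOR 1 XOR 1 XOR 1 = 0

0


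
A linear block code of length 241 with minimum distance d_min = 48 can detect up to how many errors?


Detection capability = d_min - 1 = 48 - 1 = 47

47 errors


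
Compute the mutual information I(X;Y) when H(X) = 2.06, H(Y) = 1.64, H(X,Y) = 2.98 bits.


I(X;Y) = H(X) + H(Y) - H(X,Y) = 2.06 + 1.64 - 2.98 = 0.72

0.72 bits


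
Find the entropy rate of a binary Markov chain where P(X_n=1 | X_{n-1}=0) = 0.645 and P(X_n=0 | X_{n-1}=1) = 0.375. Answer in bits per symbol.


Stationary distribution: pi_0 = p10/(p01+p10) = 0.3676, pi_1 = 0.6324. Entropy rate H' = pi_0*H(p01) + pi_1*H(p10) = 0.3676*0.9385 + 0.6324*0.9544 = 0.9486

0.9486 bits/symbol


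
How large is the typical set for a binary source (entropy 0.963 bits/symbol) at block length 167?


log2|A_typical| = nH = 167 * 0.963 = 160.821, so |A_typical| ~ 2^160.821 = 2.582e+48

2.582e+48


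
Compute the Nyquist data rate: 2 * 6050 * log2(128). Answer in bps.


Rate = 2 * B * log2(M) = 2 * 6050 * 7.0 = 84700.0

84700.0 bps


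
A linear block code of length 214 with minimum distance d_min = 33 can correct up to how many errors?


Correction capability = floor((d-1)/2) = floor((33-1)/2) = 16

16 errors


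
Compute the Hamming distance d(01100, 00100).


Count differing positions: . ^ . . . = 1 differences

1


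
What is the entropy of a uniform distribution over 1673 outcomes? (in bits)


H = log2(n) = log2(1673) = 10.7082

10.7082 bits


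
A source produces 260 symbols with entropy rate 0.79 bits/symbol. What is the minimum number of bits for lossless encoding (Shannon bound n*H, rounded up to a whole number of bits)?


Minimum bits >= n * H = 260 * 0.79 = 205.4, rounded up to a whole number of bits = 206

206 bits


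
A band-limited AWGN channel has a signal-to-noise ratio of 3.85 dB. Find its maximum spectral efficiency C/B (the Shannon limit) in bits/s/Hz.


SNR_linear = 10^(3.85/10) = 2.4266; C/B = log2(1 + SNR_linear) = log2(1 + 2.4266) = 1.7768

1.7768 bits/s/Hz


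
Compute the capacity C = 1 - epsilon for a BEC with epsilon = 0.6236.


C = 1 - epsilon = 1 - 0.6236 = 0.3764

0.3764 bits


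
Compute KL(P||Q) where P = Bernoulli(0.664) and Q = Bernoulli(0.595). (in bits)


KL = p*log2(p/q) + (1-p)*log2((1-p)/(1-q)) = 0.664*log2(0.664/0.595) + 0.336*log2(0.336/0.405) = 0.0146

0.0146 bits


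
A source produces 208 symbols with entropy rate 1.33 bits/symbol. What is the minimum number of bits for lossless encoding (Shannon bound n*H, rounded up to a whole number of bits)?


Minimum bits >= n * H = 208 * 1.33 = 276.64, rounded up to a whole number of bits = 277

277 bits


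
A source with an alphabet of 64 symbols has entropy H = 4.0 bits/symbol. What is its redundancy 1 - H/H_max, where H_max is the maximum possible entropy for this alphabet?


H_max = log2(K) = log2(64) = 6.0 bits/symbol. Redundancy = 1 - H/H_max = 1 - 4.0/6.0 = 1 - 0.6667 = 0.3333

0.3333


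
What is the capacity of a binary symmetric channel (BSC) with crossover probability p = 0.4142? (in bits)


H(p) = -p*log2(p) - (1-p)*log2(1-p) = -0.4142*log2(0.4142) - 0.5858*log2(0.5858) = 0.526697 + 0.451956 = 0.9787. C = 1 - H(p) = 1 - 0.9787 = 0.0213

0.0213 bits


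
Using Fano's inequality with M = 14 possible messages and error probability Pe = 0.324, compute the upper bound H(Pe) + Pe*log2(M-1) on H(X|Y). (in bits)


H(Pe) = -Pe*log2(Pe) - (1-Pe)*log2(1-Pe) = -0.324*log2(0.324) - 0.676*log2(0.676) = 0.526803 + 0.381876 = 0.9087. Pe*log2(M-1) = 0.324*log2(13) = 1.198942. Bound = H(Pe) + Pe*log2(M-1) = 0.526803 + 0.381876 + 1.198942 = 2.1076

2.1076 bits


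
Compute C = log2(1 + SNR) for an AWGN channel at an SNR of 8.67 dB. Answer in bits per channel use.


SNR_linear = 10^(8.67/10) = 7.3621; C = log2(1 + SNR_linear) = log2(1 + 7.3621) = 3.0639

3.0639 bits/channel use


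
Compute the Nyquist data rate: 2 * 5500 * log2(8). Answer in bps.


Rate = 2 * B * log2(M) = 2 * 5500 * 3.0 = 33000.0

33000.0 bps


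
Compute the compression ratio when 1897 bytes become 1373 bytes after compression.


Ratio = original / compressed = 1897 / 1373 = 1.3816

1.3816


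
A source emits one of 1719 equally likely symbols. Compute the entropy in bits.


H = log2(n) = log2(1719) = 10.7474

10.7474 bits


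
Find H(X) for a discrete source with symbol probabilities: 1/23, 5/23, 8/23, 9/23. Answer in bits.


H = -sum(p_i * log2(p_i)). Terms: -(1/23)*log2(1/23) = 0.196677; -(5/23)*log2(5/23) = 0.478616; -(8/23)*log2(8/23) = 0.529935; -(9/23)*log2(9/23) = 0.529684. H = 0.196677 + 0.478616 + 0.529935 + 0.529684 = 1.7349

1.7349 bits


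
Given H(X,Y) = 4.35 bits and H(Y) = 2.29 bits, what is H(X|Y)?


H(X|Y) = H(X,Y) - H(Y) = 4.35 - 2.29 = 2.06

2.06 bits


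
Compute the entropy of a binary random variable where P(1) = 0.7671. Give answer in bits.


H = -p*log2(p) - (1-p)*log2(1-p). -0.7671*log2(0.7671) = 0.293426; -0.2329*log2(0.2329) = 0.489606. H = 0.293426 + 0.489606 = 0.783

0.783 bits


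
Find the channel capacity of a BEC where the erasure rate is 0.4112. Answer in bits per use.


C = 1 - epsilon = 1 - 0.4112 = 0.5888

0.5888 bits


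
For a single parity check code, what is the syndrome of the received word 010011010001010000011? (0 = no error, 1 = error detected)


Syndrome = XOR of all bits = 0 XOR 1 XOR 0 XOR 0 XOR 1 XOR 1 XOR 0 XOR 1 XOR 0 XOR 0 XOR 0 XOR 1 XOR 0 XOR 1 XOR 0 XOR 0 XOR 0 XOR 0 XOR 0 XOR 1 XOR 1 = 0

0


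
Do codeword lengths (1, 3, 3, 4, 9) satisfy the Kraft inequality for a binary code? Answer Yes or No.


Kraft sum = sum(2^(-l_i)) = 0.8145, need <= 1. Result: satisfied (a binary prefix-free code with these lengths exists)

Yes


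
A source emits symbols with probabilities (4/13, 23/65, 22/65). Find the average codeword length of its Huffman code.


Huffman construction (repeatedly merge the two least-probable nodes; each merge adds 1 bit to every symbol beneath it): 4/13 + 22/65 = 42/65; 23/65 + 42/65 = 1. Resulting codeword lengths (in the order the probabilities were given): (2, 1, 2). L_avg = sum(p_i * l_i) = 4/13*2 + 23/65*1 + 22/65*2 = 107/65 = 1.6462

1.6462 bits


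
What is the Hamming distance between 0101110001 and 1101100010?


Count differing positions: ^ . . . . ^ . . ^ ^ = 4 differences

4


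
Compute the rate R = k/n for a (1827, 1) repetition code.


Rate = k/n = 1/1827

1/1827


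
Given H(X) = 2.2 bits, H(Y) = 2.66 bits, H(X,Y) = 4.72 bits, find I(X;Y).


I(X;Y) = H(X) + H(Y) - H(X,Y) = 2.2 + 2.66 - 4.72 = 0.14

0.14 bits


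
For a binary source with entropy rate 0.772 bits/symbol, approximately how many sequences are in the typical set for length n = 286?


log2|A_typical| = nH = 286 * 0.772 = 220.792, so |A_typical| ~ 2^220.792 = 2.918e+66

2.918e+66


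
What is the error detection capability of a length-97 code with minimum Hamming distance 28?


Detection capability = d_min - 1 = 28 - 1 = 27

27 errors


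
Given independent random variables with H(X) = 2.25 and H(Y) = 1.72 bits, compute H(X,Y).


For independent variables, H(X,Y) = H(X) + H(Y) = 2.25 + 1.72 = 3.97

3.97 bits


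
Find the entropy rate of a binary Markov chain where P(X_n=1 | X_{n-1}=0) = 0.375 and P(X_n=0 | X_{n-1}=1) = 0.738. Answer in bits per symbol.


Stationary distribution: pi_0 = p10/(p01+p10) = 0.6631, pi_1 = 0.3369. Entropy rate H' = pi_0*H(p01) + pi_1*H(p10) = 0.6631*0.9544 + 0.3369*0.8297 = 0.9124

0.9124 bits/symbol


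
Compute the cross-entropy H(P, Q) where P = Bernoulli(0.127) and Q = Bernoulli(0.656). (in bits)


H(P,Q) = -p*log2(q) - (1-p)*log2(1-q). -0.127*log2(0.656) = 0.077245; -0.873*log2(0.344) = 1.344001. H(P,Q) = 0.077245 + 1.344001 = 1.4212

1.4212 bits


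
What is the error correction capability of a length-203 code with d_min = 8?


Correction capability = floor((d-1)/2) = floor((8-1)/2) = 3

3 errors


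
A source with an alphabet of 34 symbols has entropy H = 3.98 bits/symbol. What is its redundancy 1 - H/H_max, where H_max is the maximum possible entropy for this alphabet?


H_max = log2(K) = log2(34) = 5.0875 bits/symbol. Redundancy = 1 - H/H_max = 1 - 3.98/5.0875 = 1 - 0.7823 = 0.2177

0.2177


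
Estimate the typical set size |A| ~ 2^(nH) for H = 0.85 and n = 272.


log2|A_typical| = nH = 272 * 0.85 = 231.2, so |A_typical| ~ 2^231.2 = 3.964e+69

3.964e+69


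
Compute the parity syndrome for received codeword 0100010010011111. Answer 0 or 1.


Syndrome = XOR of all bits = 0 XOR 1 XOR 0 XOR 0 XOR 0 XOR 1 XOR 0 XOR 0 XOR 1 XOR 0 XOR 0 XOR 1 XOR 1 XOR 1 XOR 1 XOR 1 = 0

0


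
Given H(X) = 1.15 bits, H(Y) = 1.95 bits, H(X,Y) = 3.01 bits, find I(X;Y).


I(X;Y) = H(X) + H(Y) - H(X,Y) = 1.15 + 1.95 - 3.01 = 0.09

0.09 bits


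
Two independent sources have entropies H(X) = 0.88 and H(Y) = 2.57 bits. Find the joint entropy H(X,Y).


For independent variables, H(X,Y) = H(X) + H(Y) = 0.88 + 2.57 = 3.45

3.45 bits


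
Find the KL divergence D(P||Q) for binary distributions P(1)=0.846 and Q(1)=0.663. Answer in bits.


KL = p*log2(p/q) + (1-p)*log2((1-p)/(1-q)) = 0.846*log2(0.846/0.663) + 0.154*log2(0.154/0.337) = 0.1235

0.1235 bits


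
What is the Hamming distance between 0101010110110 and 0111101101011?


Count differing positions: . . ^ . ^ ^ ^ . ^ ^ ^ . ^ = 8 differences

8


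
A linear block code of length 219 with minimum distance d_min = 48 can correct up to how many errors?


Correction capability = floor((d-1)/2) = floor((48-1)/2) = 23

23 errors


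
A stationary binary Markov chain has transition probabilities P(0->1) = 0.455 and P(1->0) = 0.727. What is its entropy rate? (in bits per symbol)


Stationary distribution: pi_0 = p10/(p01+p10) = 0.6151, pi_1 = 0.3849. Entropy rate H' = pi_0*H(p01) + pi_1*H(p10) = 0.6151*0.9941 + 0.3849*0.8457 = 0.937

0.937 bits/symbol


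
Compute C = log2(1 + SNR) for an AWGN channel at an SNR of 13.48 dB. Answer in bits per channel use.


SNR_linear = 10^(13.48/10) = 22.2844; C = log2(1 + SNR_linear) = log2(1 + 22.2844) = 4.5413

4.5413 bits/channel use


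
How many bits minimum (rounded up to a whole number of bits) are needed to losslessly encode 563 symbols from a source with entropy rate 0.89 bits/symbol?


Minimum bits >= n * H = 563 * 0.89 = 501.07, rounded up to a whole number of bits = 502

502 bits


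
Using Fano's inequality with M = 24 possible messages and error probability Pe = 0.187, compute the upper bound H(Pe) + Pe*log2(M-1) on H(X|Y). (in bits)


H(Pe) = -Pe*log2(Pe) - (1-Pe)*log2(1-Pe) = -0.187*log2(0.187) - 0.813*log2(0.813) = 0.452332 + 0.242821 = 0.6952. Pe*log2(M-1) = 0.187*log2(23) = 0.845906. Bound = H(Pe) + Pe*log2(M-1) = 0.452332 + 0.242821 + 0.845906 = 1.5411

1.5411 bits


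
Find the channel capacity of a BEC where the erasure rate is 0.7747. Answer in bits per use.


C = 1 - epsilon = 1 - 0.7747 = 0.2253

0.2253 bits


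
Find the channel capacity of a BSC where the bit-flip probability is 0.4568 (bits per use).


H(p) = -p*log2(p) - (1-p)*log2(1-p) = -0.4568*log2(0.4568) - 0.5432*log2(0.5432) = 0.516351 + 0.478258 = 0.9946. C = 1 - H(p) = 1 - 0.9946 = 0.0054

0.0054 bits


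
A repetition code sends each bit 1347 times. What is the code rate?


Rate = k/n = 1/1347

1/1347


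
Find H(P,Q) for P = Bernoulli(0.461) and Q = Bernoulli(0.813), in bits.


H(P,Q) = -p*log2(q) - (1-p)*log2(1-q). -0.461*log2(0.813) = 0.137688; -0.539*log2(0.187) = 1.303782. H(P,Q) = 0.137688 + 1.303782 = 1.4415

1.4415 bits


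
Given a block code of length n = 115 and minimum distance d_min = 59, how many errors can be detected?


Detection capability = d_min - 1 = 59 - 1 = 58

58 errors


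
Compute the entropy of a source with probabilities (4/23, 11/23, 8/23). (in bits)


H = -sum(p_i * log2(p_i)). Terms: -(4/23)*log2(4/23) = 0.438880; -(11/23)*log2(11/23) = 0.508932; -(8/23)*log2(8/23) = 0.529935. H = 0.438880 + 0.508932 + 0.529935 = 1.4777

1.4777 bits


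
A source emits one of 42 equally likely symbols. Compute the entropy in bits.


H = log2(n) = log2(42) = 5.3923

5.3923 bits


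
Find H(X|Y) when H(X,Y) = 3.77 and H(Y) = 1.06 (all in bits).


H(X|Y) = H(X,Y) - H(Y) = 3.77 - 1.06 = 2.71

2.71 bits


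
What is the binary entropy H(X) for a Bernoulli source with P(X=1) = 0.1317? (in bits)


H = -p*log2(p) - (1-p)*log2(1-p). -0.1317*log2(0.1317) = 0.385179; -0.8683*log2(0.8683) = 0.176903. H = 0.385179 + 0.176903 = 0.5621

0.5621 bits


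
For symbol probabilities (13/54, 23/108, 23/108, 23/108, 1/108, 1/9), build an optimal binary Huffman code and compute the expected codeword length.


Huffman construction (repeatedly merge the two least-probable nodes; each merge adds 1 bit to every symbol beneath it): 1/108 + 1/9 = 13/108; 13/108 + 23/108 = 1/3; 23/108 + 23/108 = 23/54; 13/54 + 1/3 = 31/54; 23/54 + 31/54 = 1. Resulting codeword lengths (in the order the probabilities were given): (2, 3, 2, 2, 4, 4). L_avg = sum(p_i * l_i) = 13/54*2 + 23/108*3 + 23/108*2 + 23/108*2 + 1/108*4 + 1/9*4 = 265/108 = 2.4537

2.4537 bits


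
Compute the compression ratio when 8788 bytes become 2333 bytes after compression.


Ratio = original / compressed = 8788 / 2333 = 3.7668

3.7668


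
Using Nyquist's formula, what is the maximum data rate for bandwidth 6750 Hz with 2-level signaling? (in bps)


Rate = 2 * B * log2(M) = 2 * 6750 * 1.0 = 13500.0

13500.0 bps


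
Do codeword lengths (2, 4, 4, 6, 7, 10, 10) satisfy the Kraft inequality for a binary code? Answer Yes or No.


Kraft sum = sum(2^(-l_i)) = 0.4004, need <= 1. Result: satisfied (a binary prefix-free code with these lengths exists)

Yes


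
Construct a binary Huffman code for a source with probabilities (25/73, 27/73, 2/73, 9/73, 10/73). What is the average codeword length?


Huffman construction (repeatedly merge the two least-probable nodes; each merge adds 1 bit to every symbol beneath it): 2/73 + 9/73 = 11/73; 10/73 + 11/73 = 21/73; 21/73 + 25/73 = 46/73; 27/73 + 46/73 = 1. Resulting codeword lengths (in the order the probabilities were given): (2, 1, 4, 4, 3). L_avg = sum(p_i * l_i) = 25/73*2 + 27/73*1 + 2/73*4 + 9/73*4 + 10/73*3 = 151/73 = 2.0685

2.0685 bits


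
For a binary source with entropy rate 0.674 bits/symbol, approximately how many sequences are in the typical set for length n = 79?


log2|A_typical| = nH = 79 * 0.674 = 53.246, so |A_typical| ~ 2^53.246 = 1.068e+16

1.068e+16


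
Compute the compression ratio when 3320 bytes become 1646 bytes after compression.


Ratio = original / compressed = 3320 / 1646 = 2.017

2.017


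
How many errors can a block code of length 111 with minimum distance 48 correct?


Correction capability = floor((d-1)/2) = floor((48-1)/2) = 23

23 errors


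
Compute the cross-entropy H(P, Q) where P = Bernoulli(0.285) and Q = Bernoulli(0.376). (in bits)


H(P,Q) = -p*log2(q) - (1-p)*log2(1-q). -0.285*log2(0.376) = 0.402191; -0.715*log2(0.624) = 0.486473. H(P,Q) = 0.402191 + 0.486473 = 0.8887

0.8887 bits


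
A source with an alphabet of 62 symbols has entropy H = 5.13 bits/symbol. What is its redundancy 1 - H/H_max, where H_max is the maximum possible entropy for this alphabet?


H_max = log2(K) = log2(62) = 5.9542 bits/symbol. Redundancy = 1 - H/H_max = 1 - 5.13/5.9542 = 1 - 0.8616 = 0.1384

0.1384


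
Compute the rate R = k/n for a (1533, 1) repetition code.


Rate = k/n = 1/1533

1/1533


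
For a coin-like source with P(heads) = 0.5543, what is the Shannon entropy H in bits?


H = -p*log2(p) - (1-p)*log2(1-p). -0.5543*log2(0.5543) = 0.471854; -0.4457*log2(0.4457) = 0.519622. H = 0.471854 + 0.519622 = 0.9915

0.9915 bits


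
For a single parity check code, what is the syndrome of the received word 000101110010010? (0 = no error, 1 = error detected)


Syndrome = XOR of all bits = 0 XOR 0 XOR 0 XOR 1 XOR 0 XOR 1 XOR 1 XOR 1 XOR 0 XOR 0 XOR 1 XOR 0 XOR 0 XOR 1 XOR 0 = 0

0


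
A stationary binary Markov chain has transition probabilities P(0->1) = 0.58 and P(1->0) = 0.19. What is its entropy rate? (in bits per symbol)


Stationary distribution: pi_0 = p10/(p01+p10) = 0.2468, pi_1 = 0.7532. Entropy rate H' = pi_0*H(p01) + pi_1*H(p10) = 0.2468*0.9815 + 0.7532*0.7015 = 0.7706

0.7706 bits/symbol


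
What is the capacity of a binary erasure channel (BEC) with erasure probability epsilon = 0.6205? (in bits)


C = 1 - epsilon = 1 - 0.6205 = 0.3795

0.3795 bits


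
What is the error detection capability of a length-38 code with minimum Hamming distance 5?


Detection capability = d_min - 1 = 5 - 1 = 4

4 errors


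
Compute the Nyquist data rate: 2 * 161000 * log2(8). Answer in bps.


Rate = 2 * B * log2(M) = 2 * 161000 * 3.0 = 966000.0

966000.0 bps


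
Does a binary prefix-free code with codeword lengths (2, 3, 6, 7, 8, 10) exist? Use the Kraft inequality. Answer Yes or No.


Kraft sum = sum(2^(-l_i)) = 0.4033, need <= 1. Result: satisfied (a binary prefix-free code with these lengths exists)

Yes


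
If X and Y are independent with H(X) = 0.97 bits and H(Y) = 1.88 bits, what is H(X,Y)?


For independent variables, H(X,Y) = H(X) + H(Y) = 0.97 + 1.88 = 2.85

2.85 bits


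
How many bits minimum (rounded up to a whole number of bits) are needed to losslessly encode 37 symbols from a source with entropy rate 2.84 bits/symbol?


Minimum bits >= n * H = 37 * 2.84 = 105.08, rounded up to a whole number of bits = 106

106 bits


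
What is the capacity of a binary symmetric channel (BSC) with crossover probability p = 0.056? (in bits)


H(p) = -p*log2(p) - (1-p)*log2(1-p) = -0.056*log2(0.056) - 0.944*log2(0.944) = 0.232872 + 0.078485 = 0.3114. C = 1 - H(p) = 1 - 0.3114 = 0.6886

0.6886 bits


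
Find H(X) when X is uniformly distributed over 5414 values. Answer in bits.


H = log2(n) = log2(5414) = 12.4025

12.4025 bits


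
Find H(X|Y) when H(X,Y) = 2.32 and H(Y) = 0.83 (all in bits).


H(X|Y) = H(X,Y) - H(Y) = 2.32 - 0.83 = 1.49

1.49 bits


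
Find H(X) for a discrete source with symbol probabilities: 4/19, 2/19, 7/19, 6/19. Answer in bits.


H = -sum(p_i * log2(p_i)). Terms: -(4/19)*log2(4/19) = 0.473248; -(2/19)*log2(2/19) = 0.341887; -(7/19)*log2(7/19) = 0.530737; -(6/19)*log2(6/19) = 0.525147. H = 0.473248 + 0.341887 + 0.530737 + 0.525147 = 1.871

1.871 bits


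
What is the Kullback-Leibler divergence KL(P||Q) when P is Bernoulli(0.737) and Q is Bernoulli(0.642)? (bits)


KL = p*log2(p/q) + (1-p)*log2((1-p)/(1-q)) = 0.737*log2(0.737/0.642) + 0.263*log2(0.263/0.358) = 0.0297

0.0297 bits


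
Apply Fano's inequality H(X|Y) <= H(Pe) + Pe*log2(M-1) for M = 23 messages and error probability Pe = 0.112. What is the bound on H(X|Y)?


H(Pe) = -Pe*log2(Pe) - (1-Pe)*log2(1-Pe) = -0.112*log2(0.112) - 0.888*log2(0.888) = 0.353744 + 0.152175 = 0.5059. Pe*log2(M-1) = 0.112*log2(22) = 0.499456. Bound = H(Pe) + Pe*log2(M-1) = 0.353744 + 0.152175 + 0.499456 = 1.0054

1.0054 bits


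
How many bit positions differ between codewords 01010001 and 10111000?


Count differing positions: ^ ^ ^ . ^ . . ^ = 5 differences

5


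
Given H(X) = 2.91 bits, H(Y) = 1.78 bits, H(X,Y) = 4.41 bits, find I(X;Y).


I(X;Y) = H(X) + H(Y) - H(X,Y) = 2.91 + 1.78 - 4.41 = 0.28

0.28 bits


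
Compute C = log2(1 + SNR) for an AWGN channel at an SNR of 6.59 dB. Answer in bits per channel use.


SNR_linear = 10^(6.59/10) = 4.5604; C = log2(1 + SNR_linear) = log2(1 + 4.5604) = 2.4752

2.4752 bits/channel use


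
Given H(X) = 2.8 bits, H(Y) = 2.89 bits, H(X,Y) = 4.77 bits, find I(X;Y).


I(X;Y) = H(X) + H(Y) - H(X,Y) = 2.8 + 2.89 - 4.77 = 0.92

0.92 bits


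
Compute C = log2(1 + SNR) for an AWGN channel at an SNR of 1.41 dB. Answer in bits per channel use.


SNR_linear = 10^(1.41/10) = 1.3836; C = log2(1 + SNR_linear) = log2(1 + 1.3836) = 1.2531

1.2531 bits/channel use


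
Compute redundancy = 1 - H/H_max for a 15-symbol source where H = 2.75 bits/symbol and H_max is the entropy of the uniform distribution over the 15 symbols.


H_max = log2(K) = log2(15) = 3.9069 bits/symbol. Redundancy = 1 - H/H_max = 1 - 2.75/3.9069 = 1 - 0.7039 = 0.2961

0.2961


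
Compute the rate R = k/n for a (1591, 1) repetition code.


Rate = k/n = 1/1591

1/1591


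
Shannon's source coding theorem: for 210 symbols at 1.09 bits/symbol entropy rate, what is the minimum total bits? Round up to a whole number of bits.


Minimum bits >= n * H = 210 * 1.09 = 228.9, rounded up to a whole number of bits = 229

229 bits


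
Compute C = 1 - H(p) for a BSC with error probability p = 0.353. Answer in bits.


H(p) = -p*log2(p) - (1-p)*log2(1-p) = -0.353*log2(0.353) - 0.647*log2(0.647) = 0.530298 + 0.406421 = 0.9367. C = 1 - H(p) = 1 - 0.9367 = 0.0633

0.0633 bits


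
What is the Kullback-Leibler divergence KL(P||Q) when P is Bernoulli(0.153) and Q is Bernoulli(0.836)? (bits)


KL = p*log2(p/q) + (1-p)*log2((1-p)/(1-q)) = 0.153*log2(0.153/0.836) + 0.847*log2(0.847/0.164) = 1.6314

1.6314 bits


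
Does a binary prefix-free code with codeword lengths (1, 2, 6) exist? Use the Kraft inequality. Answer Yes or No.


Kraft sum = sum(2^(-l_i)) = 0.7656, need <= 1. Result: satisfied (a binary prefix-free code with these lengths exists)

Yes


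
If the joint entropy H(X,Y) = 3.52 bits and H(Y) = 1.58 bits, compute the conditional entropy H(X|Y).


H(X|Y) = H(X,Y) - H(Y) = 3.52 - 1.58 = 1.94

1.94 bits


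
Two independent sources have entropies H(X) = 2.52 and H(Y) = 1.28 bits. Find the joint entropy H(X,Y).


For independent variables, H(X,Y) = H(X) + H(Y) = 2.52 + 1.28 = 3.8

3.8 bits


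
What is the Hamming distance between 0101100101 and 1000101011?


Count differing positions: ^ ^ . ^ . . ^ ^ ^ . = 6 differences

6


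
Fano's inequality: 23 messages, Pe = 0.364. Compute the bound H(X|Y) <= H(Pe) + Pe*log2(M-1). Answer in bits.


H(Pe) = -Pe*log2(Pe) - (1-Pe)*log2(1-Pe) = -0.364*log2(0.364) - 0.636*log2(0.636) = 0.530708 + 0.415245 = 0.946. Pe*log2(M-1) = 0.364*log2(22) = 1.623233. Bound = H(Pe) + Pe*log2(M-1) = 0.530708 + 0.415245 + 1.623233 = 2.5692

2.5692 bits


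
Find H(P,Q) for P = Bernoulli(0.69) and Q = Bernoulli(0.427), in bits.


H(P,Q) = -p*log2(q) - (1-p)*log2(1-q). -0.69*log2(0.427) = 0.847107; -0.31*log2(0.573) = 0.249052. H(P,Q) = 0.847107 + 0.249052 = 1.0962

1.0962 bits


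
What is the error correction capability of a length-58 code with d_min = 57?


Correction capability = floor((d-1)/2) = floor((57-1)/2) = 28

28 errors


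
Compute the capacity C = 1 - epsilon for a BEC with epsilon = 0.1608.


C = 1 - epsilon = 1 - 0.1608 = 0.8392

0.8392 bits


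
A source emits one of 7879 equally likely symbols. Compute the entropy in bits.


H = log2(n) = log2(7879) = 12.9438

12.9438 bits


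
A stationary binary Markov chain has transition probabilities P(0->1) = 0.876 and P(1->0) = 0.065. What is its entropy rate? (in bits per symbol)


Stationary distribution: pi_0 = p10/(p01+p10) = 0.0691, pi_1 = 0.9309. Entropy rate H' = pi_0*H(p01) + pi_1*H(p10) = 0.0691*0.5408 + 0.9309*0.347 = 0.3604

0.3604 bits/symbol


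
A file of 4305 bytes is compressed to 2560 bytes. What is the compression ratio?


Ratio = original / compressed = 4305 / 2560 = 1.6816

1.6816


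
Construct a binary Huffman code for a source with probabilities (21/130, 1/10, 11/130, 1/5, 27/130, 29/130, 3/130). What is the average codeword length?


Huffman construction (repeatedly merge the two least-probable nodes; each merge adds 1 bit to every symbol beneath it): 3/130 + 11/130 = 7/65; 1/10 + 7/65 = 27/130; 21/130 + 1/5 = 47/130; 27/130 + 27/130 = 27/65; 29/130 + 47/130 = 38/65; 27/65 + 38/65 = 1. Resulting codeword lengths (in the order the probabilities were given): (3, 3, 4, 3, 2, 2, 4). L_avg = sum(p_i * l_i) = 21/130*3 + 1/10*3 + 11/130*4 + 1/5*3 + 27/130*2 + 29/130*2 + 3/130*4 = 174/65 = 2.6769

2.6769 bits


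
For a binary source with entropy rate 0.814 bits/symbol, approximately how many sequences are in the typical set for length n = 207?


log2|A_typical| = nH = 207 * 0.814 = 168.498, so |A_typical| ~ 2^168.498 = 5.284e+50

5.284e+50


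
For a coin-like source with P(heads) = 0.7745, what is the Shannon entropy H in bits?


H = -p*log2(p) - (1-p)*log2(1-p). -0.7745*log2(0.7745) = 0.285529; -0.2255*log2(0.2255) = 0.484555. H = 0.285529 + 0.484555 = 0.7701

0.7701 bits


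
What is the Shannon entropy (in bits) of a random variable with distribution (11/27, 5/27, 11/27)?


H = -sum(p_i * log2(p_i)). Terms: -(11/27)*log2(11/27) = 0.527778; -(5/27)*log2(5/27) = 0.450548; -(11/27)*log2(11/27) = 0.527778. H = 0.527778 + 0.450548 + 0.527778 = 1.5061

1.5061 bits


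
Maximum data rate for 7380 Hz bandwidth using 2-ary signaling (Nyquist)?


Rate = 2 * B * log2(M) = 2 * 7380 * 1.0 = 14760.0

14760.0 bps


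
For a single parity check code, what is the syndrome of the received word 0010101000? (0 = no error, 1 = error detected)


Syndrome = XOR of all bits = 0 XOR 0 XOR 1 XOR 0 XOR 1 XOR 0 XOR 1 XOR 0 XOR 0 XOR 0 = 1

1


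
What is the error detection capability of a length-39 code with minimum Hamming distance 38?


Detection capability = d_min - 1 = 38 - 1 = 37

37 errors


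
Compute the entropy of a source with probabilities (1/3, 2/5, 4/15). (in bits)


H = -sum(p_i * log2(p_i)). Terms: -(1/3)*log2(1/3) = 0.528321; -(2/5)*log2(2/5) = 0.528771; -(4/15)*log2(4/15) = 0.508504. H = 0.528321 + 0.528771 + 0.508504 = 1.5656

1.5656 bits


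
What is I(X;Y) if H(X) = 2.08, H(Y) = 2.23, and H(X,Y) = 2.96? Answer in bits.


I(X;Y) = H(X) + H(Y) - H(X,Y) = 2.08 + 2.23 - 2.96 = 1.35

1.35 bits


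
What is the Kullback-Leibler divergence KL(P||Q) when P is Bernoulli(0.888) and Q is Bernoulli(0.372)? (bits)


KL = p*log2(p/q) + (1-p)*log2((1-p)/(1-q)) = 0.888*log2(0.888/0.372) + 0.112*log2(0.112/0.628) = 0.8361

0.8361 bits


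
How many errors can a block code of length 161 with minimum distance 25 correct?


Correction capability = floor((d-1)/2) = floor((25-1)/2) = 12

12 errors


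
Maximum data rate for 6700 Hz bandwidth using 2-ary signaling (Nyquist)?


Rate = 2 * B * log2(M) = 2 * 6700 * 1.0 = 13400.0

13400.0 bps


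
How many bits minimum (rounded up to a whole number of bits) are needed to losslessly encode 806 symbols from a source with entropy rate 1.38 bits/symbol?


Minimum bits >= n * H = 806 * 1.38 = 1112.28, rounded up to a whole number of bits = 1113

1113 bits
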